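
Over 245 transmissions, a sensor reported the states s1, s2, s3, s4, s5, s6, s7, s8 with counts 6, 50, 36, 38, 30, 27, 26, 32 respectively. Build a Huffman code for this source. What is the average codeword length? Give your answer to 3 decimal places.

2.927 bits/symbol

Probabilities are the counts divided by 245.
Repeatedly combine the two least-probable nodes; the expected code length is the sum of the merged weights.
merge 6/245 + 26/245 → 32/245
merge 27/245 + 6/49 → 57/245
merge 32/245 + 32/245 → 64/245
merge 36/245 + 38/245 → 74/245
merge 10/49 + 57/245 → 107/245
merge 64/245 + 74/245 → 138/245
merge 107/245 + 138/245 → 1
L = 32/245 + 57/245 + 64/245 + 74/245 + 107/245 + 138/245 + 1 = 717/245 ≈ 2.927 bits/symbol.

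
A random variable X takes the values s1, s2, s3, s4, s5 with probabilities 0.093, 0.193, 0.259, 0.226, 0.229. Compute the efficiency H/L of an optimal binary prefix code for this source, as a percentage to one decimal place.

Entropy H = −Σ p log₂ p ≈ 2.2534 bits.
Huffman merges: 93/1000+193/1000→143/500; 113/500+229/1000→91/200; 259/1000+143/500→109/200; 91/200+109/200→1. L = 1143/500 ≈ 2.2860.
Efficiency = H/L = 2.2534/2.2860 = 98.6%.

98.6%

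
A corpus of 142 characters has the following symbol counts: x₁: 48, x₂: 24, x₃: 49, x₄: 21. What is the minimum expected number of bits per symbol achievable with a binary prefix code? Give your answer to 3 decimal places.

1.972 bits/symbol

Probabilities are the counts divided by 142.
Repeatedly combine the two least-probable nodes; the expected code length is the sum of the merged weights.
merge 21/142 + 12/71 → 45/142
merge 45/142 + 24/71 → 93/142
merge 49/142 + 93/142 → 1
L = 45/142 + 93/142 + 1 = 140/71 ≈ 1.972 bits/symbol.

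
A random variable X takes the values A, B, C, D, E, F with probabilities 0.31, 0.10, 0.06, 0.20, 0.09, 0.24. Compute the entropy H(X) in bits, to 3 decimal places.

2.371 bits

H = −Σ pᵢ log₂ pᵢ.
−0.31·log₂(0.31) = 0.5238
−0.10·log₂(0.10) = 0.3322
−0.06·log₂(0.06) = 0.2435
−0.20·log₂(0.20) = 0.4644
−0.09·log₂(0.09) = 0.3127
−0.24·log₂(0.24) = 0.4941
Sum ≈ 2.3707 → 2.371 bits.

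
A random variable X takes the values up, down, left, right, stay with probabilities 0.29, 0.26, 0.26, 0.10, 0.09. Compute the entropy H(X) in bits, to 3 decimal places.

2.173 bits

H = −Σ pᵢ log₂ pᵢ.
−0.29·log₂(0.29) = 0.5179
−0.26·log₂(0.26) = 0.5053
−0.26·log₂(0.26) = 0.5053
−0.10·log₂(0.10) = 0.3322
−0.09·log₂(0.09) = 0.3127
Sum ≈ 2.1733 → 2.173 bits.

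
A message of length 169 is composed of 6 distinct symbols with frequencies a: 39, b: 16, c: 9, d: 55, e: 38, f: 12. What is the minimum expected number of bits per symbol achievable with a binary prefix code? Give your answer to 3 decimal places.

Probabilities are the counts divided by 169.
Repeatedly combine the two least-probable nodes; the expected code length is the sum of the merged weights.
merge 9/169 + 12/169 → 21/169
merge 16/169 + 21/169 → 37/169
merge 37/169 + 38/169 → 75/169
merge 3/13 + 55/169 → 94/169
merge 75/169 + 94/169 → 1
L = 21/169 + 37/169 + 75/169 + 94/169 + 1 = 396/169 ≈ 2.343 bits/symbol.

2.343 bits/symbol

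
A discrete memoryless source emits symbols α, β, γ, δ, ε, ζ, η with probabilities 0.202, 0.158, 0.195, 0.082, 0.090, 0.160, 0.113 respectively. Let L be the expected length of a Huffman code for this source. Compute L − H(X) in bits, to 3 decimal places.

0.041 bits

Entropy H = −Σ p log₂ p ≈ 2.7336 bits.
Huffman merges: 41/500+9/100→43/250; 113/1000+79/500→271/1000; 4/25+43/250→83/250; 39/200+101/500→397/1000; 271/1000+83/250→603/1000; 397/1000+603/1000→1. L = 111/40 ≈ 2.7750.
L − H = 2.7750 − 2.7336 = 0.041 bits.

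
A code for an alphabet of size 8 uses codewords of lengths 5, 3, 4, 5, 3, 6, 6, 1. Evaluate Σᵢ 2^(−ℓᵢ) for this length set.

With common denominator 2^6 = 64: Σ 2^(−ℓᵢ) = 2/64 + 8/64 + 4/64 + 2/64 + 8/64 + 1/64 + 1/64 + 32/64 = 58/64 = 0.90625.

0.90625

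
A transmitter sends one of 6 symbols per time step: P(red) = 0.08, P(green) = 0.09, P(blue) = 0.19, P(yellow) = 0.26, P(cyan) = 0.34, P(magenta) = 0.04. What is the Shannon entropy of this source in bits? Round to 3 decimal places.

2.280 bits

H = −Σ pᵢ log₂ pᵢ.
−0.08·log₂(0.08) = 0.2915
−0.09·log₂(0.09) = 0.3127
−0.19·log₂(0.19) = 0.4552
−0.26·log₂(0.26) = 0.5053
−0.34·log₂(0.34) = 0.5292
−0.04·log₂(0.04) = 0.1858
Sum ≈ 2.2796 → 2.280 bits.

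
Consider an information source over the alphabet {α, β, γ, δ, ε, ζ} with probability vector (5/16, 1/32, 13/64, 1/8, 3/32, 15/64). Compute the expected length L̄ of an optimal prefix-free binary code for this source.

Repeatedly combine the two least-probable nodes; the expected code length is the sum of the merged weights.
merge 1/32 + 3/32 → 1/8
merge 1/8 + 1/8 → 1/4
merge 13/64 + 15/64 → 7/16
merge 1/4 + 5/16 → 9/16
merge 7/16 + 9/16 → 1
L = 1/8 + 1/4 + 7/16 + 9/16 + 1 = 19/8 = 2.375 bits/symbol.

2.375 bits/symbol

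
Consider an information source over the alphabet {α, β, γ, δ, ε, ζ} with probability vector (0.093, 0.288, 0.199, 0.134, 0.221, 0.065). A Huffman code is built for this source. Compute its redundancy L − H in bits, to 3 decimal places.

0.024 bits

Entropy H = −Σ p log₂ p ≈ 2.4256 bits.
Huffman merges: 13/200+93/1000→79/500; 67/500+79/500→73/250; 199/1000+221/1000→21/50; 36/125+73/250→29/50; 21/50+29/50→1. L = 49/20 ≈ 2.4500.
L − H = 2.4500 − 2.4256 = 0.024 bits.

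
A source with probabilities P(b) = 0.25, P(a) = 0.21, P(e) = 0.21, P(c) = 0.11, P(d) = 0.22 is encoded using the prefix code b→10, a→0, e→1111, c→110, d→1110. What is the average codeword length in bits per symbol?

2.76 bits/symbol

L̄ = Σ pᵢ·ℓᵢ = 0.25·2 + 0.21·1 + 0.21·4 + 0.11·3 + 0.22·4 = 2.76 bits/symbol.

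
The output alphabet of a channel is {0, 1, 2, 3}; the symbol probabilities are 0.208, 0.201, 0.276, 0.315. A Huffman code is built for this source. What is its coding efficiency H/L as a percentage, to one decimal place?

Entropy H = −Σ p log₂ p ≈ 1.9740 bits.
Huffman merges: 201/1000+26/125→409/1000; 69/250+63/200→591/1000; 409/1000+591/1000→1. L = 2 ≈ 2.0000.
Efficiency = H/L = 1.9740/2.0000 = 98.7%.

98.7%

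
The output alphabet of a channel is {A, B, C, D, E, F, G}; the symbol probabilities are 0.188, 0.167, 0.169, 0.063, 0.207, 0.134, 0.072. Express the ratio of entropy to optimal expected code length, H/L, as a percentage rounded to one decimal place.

98.6%

Entropy H = −Σ p log₂ p ≈ 2.7015 bits.
Huffman merges: 63/1000+9/125→27/200; 67/500+27/200→269/1000; 167/1000+169/1000→42/125; 47/250+207/1000→79/200; 269/1000+42/125→121/200; 79/200+121/200→1. L = 137/50 ≈ 2.7400.
Efficiency = H/L = 2.7015/2.7400 = 98.6%.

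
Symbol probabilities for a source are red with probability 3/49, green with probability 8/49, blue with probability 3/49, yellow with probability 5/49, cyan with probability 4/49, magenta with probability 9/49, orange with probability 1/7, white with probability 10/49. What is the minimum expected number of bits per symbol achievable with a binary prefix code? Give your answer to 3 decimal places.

Repeatedly combine the two least-probable nodes; the expected code length is the sum of the merged weights.
merge 3/49 + 3/49 → 6/49
merge 4/49 + 5/49 → 9/49
merge 6/49 + 1/7 → 13/49
merge 8/49 + 9/49 → 17/49
merge 9/49 + 10/49 → 19/49
merge 13/49 + 17/49 → 30/49
merge 19/49 + 30/49 → 1
L = 6/49 + 9/49 + 13/49 + 17/49 + 19/49 + 30/49 + 1 = 143/49 ≈ 2.918 bits/symbol.

2.918 bits/symbol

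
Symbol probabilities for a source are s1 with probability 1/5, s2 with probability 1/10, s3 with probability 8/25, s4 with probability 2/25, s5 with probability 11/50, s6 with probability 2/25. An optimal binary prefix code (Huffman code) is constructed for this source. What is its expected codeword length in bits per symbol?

Repeatedly combine the two least-probable nodes; the expected code length is the sum of the merged weights.
merge 2/25 + 2/25 → 4/25
merge 1/10 + 4/25 → 13/50
merge 1/5 + 11/50 → 21/50
merge 13/50 + 8/25 → 29/50
merge 21/50 + 29/50 → 1
L = 4/25 + 13/50 + 21/50 + 29/50 + 1 = 121/50 = 2.42 bits/symbol.

2.42 bits/symbol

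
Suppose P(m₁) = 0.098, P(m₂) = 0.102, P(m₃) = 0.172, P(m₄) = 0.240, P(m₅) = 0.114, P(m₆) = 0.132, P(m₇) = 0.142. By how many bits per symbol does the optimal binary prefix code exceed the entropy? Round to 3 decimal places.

0.022 bits

Entropy H = −Σ p log₂ p ≈ 2.7379 bits.
Huffman merges: 49/500+51/500→1/5; 57/500+33/250→123/500; 71/500+43/250→157/500; 1/5+6/25→11/25; 123/500+157/500→14/25; 11/25+14/25→1. L = 69/25 ≈ 2.7600.
L − H = 2.7600 − 2.7379 = 0.022 bits.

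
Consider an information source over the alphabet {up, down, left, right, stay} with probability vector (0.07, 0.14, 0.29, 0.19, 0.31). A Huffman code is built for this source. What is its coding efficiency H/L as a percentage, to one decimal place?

Entropy H = −Σ p log₂ p ≈ 2.1626 bits.
Huffman merges: 7/100+7/50→21/100; 19/100+21/100→2/5; 29/100+31/100→3/5; 2/5+3/5→1. L = 221/100 ≈ 2.2100.
Efficiency = H/L = 2.1626/2.2100 = 97.9%.

97.9%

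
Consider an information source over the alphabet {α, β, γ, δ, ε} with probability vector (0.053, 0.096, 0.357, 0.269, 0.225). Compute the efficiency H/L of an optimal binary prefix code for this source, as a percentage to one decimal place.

96.5%

Entropy H = −Σ p log₂ p ≈ 2.0734 bits.
Huffman merges: 53/1000+12/125→149/1000; 149/1000+9/40→187/500; 269/1000+357/1000→313/500; 187/500+313/500→1. L = 2149/1000 ≈ 2.1490.
Efficiency = H/L = 2.0734/2.1490 = 96.5%.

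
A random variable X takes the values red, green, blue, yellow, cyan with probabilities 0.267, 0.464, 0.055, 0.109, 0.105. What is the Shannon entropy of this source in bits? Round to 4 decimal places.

H = −Σ pᵢ log₂ pᵢ.
−0.267·log₂(0.267) = 0.5087
−0.464·log₂(0.464) = 0.5140
−0.055·log₂(0.055) = 0.2301
−0.109·log₂(0.109) = 0.3485
−0.105·log₂(0.105) = 0.3414
Sum ≈ 1.9428 → 1.9428 bits.

1.9428 bits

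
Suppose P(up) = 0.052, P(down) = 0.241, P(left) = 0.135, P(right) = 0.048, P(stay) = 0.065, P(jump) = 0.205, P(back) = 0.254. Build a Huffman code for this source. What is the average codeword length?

Repeatedly combine the two least-probable nodes; the expected code length is the sum of the merged weights.
merge 6/125 + 13/250 → 1/10
merge 13/200 + 1/10 → 33/200
merge 27/200 + 33/200 → 3/10
merge 41/200 + 241/1000 → 223/500
merge 127/500 + 3/10 → 277/500
merge 223/500 + 277/500 → 1
L = 1/10 + 33/200 + 3/10 + 223/500 + 277/500 + 1 = 513/200 = 2.565 bits/symbol.

2.565 bits/symbol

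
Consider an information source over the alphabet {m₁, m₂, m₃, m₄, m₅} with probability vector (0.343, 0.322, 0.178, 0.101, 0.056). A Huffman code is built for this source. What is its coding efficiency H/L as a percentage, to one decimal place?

Entropy H = −Σ p log₂ p ≈ 2.0661 bits.
Huffman merges: 7/125+101/1000→157/1000; 157/1000+89/500→67/200; 161/500+67/200→657/1000; 343/1000+657/1000→1. L = 2149/1000 ≈ 2.1490.
Efficiency = H/L = 2.0661/2.1490 = 96.1%.

96.1%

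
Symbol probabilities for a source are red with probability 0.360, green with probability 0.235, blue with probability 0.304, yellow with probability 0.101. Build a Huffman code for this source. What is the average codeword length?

1.976 bits/symbol

Repeatedly combine the two least-probable nodes; the expected code length is the sum of the merged weights.
merge 101/1000 + 47/200 → 42/125
merge 38/125 + 42/125 → 16/25
merge 9/25 + 16/25 → 1
L = 42/125 + 16/25 + 1 = 247/125 = 1.976 bits/symbol.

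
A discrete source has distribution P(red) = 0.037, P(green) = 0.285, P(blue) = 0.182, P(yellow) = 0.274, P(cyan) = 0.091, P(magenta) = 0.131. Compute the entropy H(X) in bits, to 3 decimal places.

H = −Σ pᵢ log₂ pᵢ.
−0.037·log₂(0.037) = 0.1760
−0.285·log₂(0.285) = 0.5161
−0.182·log₂(0.182) = 0.4474
−0.274·log₂(0.274) = 0.5118
−0.091·log₂(0.091) = 0.3147
−0.131·log₂(0.131) = 0.3841
Sum ≈ 2.3500 → 2.350 bits.

2.350 bits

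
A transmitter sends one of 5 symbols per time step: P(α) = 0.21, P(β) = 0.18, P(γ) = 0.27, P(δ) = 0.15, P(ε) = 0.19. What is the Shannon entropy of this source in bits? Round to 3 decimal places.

H = −Σ pᵢ log₂ pᵢ.
−0.21·log₂(0.21) = 0.4728
−0.18·log₂(0.18) = 0.4453
−0.27·log₂(0.27) = 0.5100
−0.15·log₂(0.15) = 0.4105
−0.19·log₂(0.19) = 0.4552
Sum ≈ 2.2939 → 2.294 bits.

2.294 bits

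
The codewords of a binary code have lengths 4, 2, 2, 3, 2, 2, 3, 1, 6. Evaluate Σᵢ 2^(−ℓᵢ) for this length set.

With common denominator 2^6 = 64: Σ 2^(−ℓᵢ) = 4/64 + 16/64 + 16/64 + 8/64 + 16/64 + 16/64 + 8/64 + 32/64 + 1/64 = 117/64 = 1.828125.

1.828125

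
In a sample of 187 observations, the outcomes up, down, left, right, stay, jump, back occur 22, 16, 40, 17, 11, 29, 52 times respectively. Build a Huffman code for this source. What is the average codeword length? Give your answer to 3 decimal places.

Probabilities are the counts divided by 187.
Repeatedly combine the two least-probable nodes; the expected code length is the sum of the merged weights.
merge 1/17 + 16/187 → 27/187
merge 1/11 + 2/17 → 39/187
merge 27/187 + 29/187 → 56/187
merge 39/187 + 40/187 → 79/187
merge 52/187 + 56/187 → 108/187
merge 79/187 + 108/187 → 1
L = 27/187 + 39/187 + 56/187 + 79/187 + 108/187 + 1 = 496/187 ≈ 2.652 bits/symbol.

2.652 bits/symbol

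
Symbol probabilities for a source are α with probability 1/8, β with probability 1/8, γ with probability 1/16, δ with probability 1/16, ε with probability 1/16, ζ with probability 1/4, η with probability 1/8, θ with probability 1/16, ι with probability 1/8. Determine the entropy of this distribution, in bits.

Each probability is a power of 1/2, so log₂(1/p) is an integer.
H = Σ p·log₂(1/p) = 1/8·3 + 1/8·3 + 1/16·4 + 1/16·4 + 1/16·4 + 1/4·2 + 1/8·3 + 1/16·4 + 1/8·3 = 3 bits.

3 bits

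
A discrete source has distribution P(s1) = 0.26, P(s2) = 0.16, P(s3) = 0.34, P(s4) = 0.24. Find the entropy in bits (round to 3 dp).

H = −Σ pᵢ log₂ pᵢ.
−0.26·log₂(0.26) = 0.5053
−0.16·log₂(0.16) = 0.4230
−0.34·log₂(0.34) = 0.5292
−0.24·log₂(0.24) = 0.4941
Sum ≈ 1.9516 → 1.952 bits.

1.952 bits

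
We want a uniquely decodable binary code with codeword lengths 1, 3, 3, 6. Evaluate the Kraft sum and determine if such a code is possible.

With common denominator 2^6 = 64: Σ 2^(−ℓᵢ) = 32/64 + 8/64 + 8/64 + 1/64 = 49/64 = 0.765625.
Kraft's inequality requires Σ ≤ 1; here Σ = 0.765625 ≤ 1, so such a prefix code exists.

0.765625; yes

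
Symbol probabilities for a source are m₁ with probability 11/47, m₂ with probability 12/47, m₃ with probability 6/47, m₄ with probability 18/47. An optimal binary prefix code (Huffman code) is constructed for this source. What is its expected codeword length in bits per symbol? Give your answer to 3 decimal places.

Repeatedly combine the two least-probable nodes; the expected code length is the sum of the merged weights.
merge 6/47 + 11/47 → 17/47
merge 12/47 + 17/47 → 29/47
merge 18/47 + 29/47 → 1
L = 17/47 + 29/47 + 1 = 93/47 ≈ 1.979 bits/symbol.

1.979 bits/symbol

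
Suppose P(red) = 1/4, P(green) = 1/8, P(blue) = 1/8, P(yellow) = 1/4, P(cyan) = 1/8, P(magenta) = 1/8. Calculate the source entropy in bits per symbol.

Each probability is a power of 1/2, so log₂(1/p) is an integer.
H = Σ p·log₂(1/p) = 1/4·2 + 1/8·3 + 1/8·3 + 1/4·2 + 1/8·3 + 1/8·3 = 2.5 bits.

2.5 bits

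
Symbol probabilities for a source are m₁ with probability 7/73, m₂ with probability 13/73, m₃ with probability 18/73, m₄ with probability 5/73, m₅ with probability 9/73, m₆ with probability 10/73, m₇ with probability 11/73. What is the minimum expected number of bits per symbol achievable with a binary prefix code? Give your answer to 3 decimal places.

2.740 bits/symbol

Repeatedly combine the two least-probable nodes; the expected code length is the sum of the merged weights.
merge 5/73 + 7/73 → 12/73
merge 9/73 + 10/73 → 19/73
merge 11/73 + 12/73 → 23/73
merge 13/73 + 18/73 → 31/73
merge 19/73 + 23/73 → 42/73
merge 31/73 + 42/73 → 1
L = 12/73 + 19/73 + 23/73 + 31/73 + 42/73 + 1 = 200/73 ≈ 2.740 bits/symbol.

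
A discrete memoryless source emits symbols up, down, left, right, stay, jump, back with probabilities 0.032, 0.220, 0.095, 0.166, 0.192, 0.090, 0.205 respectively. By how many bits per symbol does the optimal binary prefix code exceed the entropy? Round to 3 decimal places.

Entropy H = −Σ p log₂ p ≈ 2.6306 bits.
Huffman merges: 4/125+9/100→61/500; 19/200+61/500→217/1000; 83/500+24/125→179/500; 41/200+217/1000→211/500; 11/50+179/500→289/500; 211/500+289/500→1. L = 2697/1000 ≈ 2.6970.
L − H = 2.6970 − 2.6306 = 0.066 bits.

0.066 bits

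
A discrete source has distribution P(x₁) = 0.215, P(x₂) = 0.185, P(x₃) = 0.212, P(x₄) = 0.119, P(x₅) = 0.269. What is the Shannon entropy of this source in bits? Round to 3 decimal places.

H = −Σ pᵢ log₂ pᵢ.
−0.215·log₂(0.215) = 0.4768
−0.185·log₂(0.185) = 0.4504
−0.212·log₂(0.212) = 0.4744
−0.119·log₂(0.119) = 0.3654
−0.269·log₂(0.269) = 0.5096
Sum ≈ 2.2766 → 2.277 bits.

2.277 bits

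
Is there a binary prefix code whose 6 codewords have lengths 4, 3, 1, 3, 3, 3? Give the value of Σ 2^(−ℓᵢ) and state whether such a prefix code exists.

With common denominator 2^4 = 16: Σ 2^(−ℓᵢ) = 1/16 + 2/16 + 8/16 + 2/16 + 2/16 + 2/16 = 17/16 = 1.0625.
Kraft's inequality requires Σ ≤ 1; here Σ = 1.0625 > 1, so no such prefix code exists.

1.0625; no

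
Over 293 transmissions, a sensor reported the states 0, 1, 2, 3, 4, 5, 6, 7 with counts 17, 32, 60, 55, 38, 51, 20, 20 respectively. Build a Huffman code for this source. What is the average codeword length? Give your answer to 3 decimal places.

2.911 bits/symbol

Probabilities are the counts divided by 293.
Repeatedly combine the two least-probable nodes; the expected code length is the sum of the merged weights.
merge 17/293 + 20/293 → 37/293
merge 20/293 + 32/293 → 52/293
merge 37/293 + 38/293 → 75/293
merge 51/293 + 52/293 → 103/293
merge 55/293 + 60/293 → 115/293
merge 75/293 + 103/293 → 178/293
merge 115/293 + 178/293 → 1
L = 37/293 + 52/293 + 75/293 + 103/293 + 115/293 + 178/293 + 1 = 853/293 ≈ 2.911 bits/symbol.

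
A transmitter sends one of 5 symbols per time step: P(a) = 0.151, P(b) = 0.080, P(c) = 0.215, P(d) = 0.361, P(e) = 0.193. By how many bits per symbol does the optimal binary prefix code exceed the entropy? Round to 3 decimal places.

0.062 bits

Entropy H = −Σ p log₂ p ≈ 2.1688 bits.
Huffman merges: 2/25+151/1000→231/1000; 193/1000+43/200→51/125; 231/1000+361/1000→74/125; 51/125+74/125→1. L = 2231/1000 ≈ 2.2310.
L − H = 2.2310 − 2.1688 = 0.062 bits.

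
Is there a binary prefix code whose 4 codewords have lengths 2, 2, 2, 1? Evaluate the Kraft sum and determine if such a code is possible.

With common denominator 2^2 = 4: Σ 2^(−ℓᵢ) = 1/4 + 1/4 + 1/4 + 2/4 = 5/4 = 1.25.
Kraft's inequality requires Σ ≤ 1; here Σ = 1.25 > 1, so no such prefix code exists.

1.25; no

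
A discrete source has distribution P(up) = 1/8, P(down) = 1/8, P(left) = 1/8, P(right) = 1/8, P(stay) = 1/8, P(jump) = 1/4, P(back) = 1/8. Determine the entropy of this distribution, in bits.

Each probability is a power of 1/2, so log₂(1/p) is an integer.
H = Σ p·log₂(1/p) = 1/8·3 + 1/8·3 + 1/8·3 + 1/8·3 + 1/8·3 + 1/4·2 + 1/8·3 = 2.75 bits.

2.75 bits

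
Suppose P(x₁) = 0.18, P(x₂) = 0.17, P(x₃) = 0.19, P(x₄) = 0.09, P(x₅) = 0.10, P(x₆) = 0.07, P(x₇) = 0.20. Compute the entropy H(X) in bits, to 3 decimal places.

H = −Σ pᵢ log₂ pᵢ.
−0.18·log₂(0.18) = 0.4453
−0.17·log₂(0.17) = 0.4346
−0.19·log₂(0.19) = 0.4552
−0.09·log₂(0.09) = 0.3127
−0.10·log₂(0.10) = 0.3322
−0.07·log₂(0.07) = 0.2686
−0.20·log₂(0.20) = 0.4644
Sum ≈ 2.7129 → 2.713 bits.

2.713 bits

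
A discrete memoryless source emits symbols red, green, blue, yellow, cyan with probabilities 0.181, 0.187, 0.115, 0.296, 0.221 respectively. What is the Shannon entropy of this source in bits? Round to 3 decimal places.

H = −Σ pᵢ log₂ pᵢ.
−0.181·log₂(0.181) = 0.4463
−0.187·log₂(0.187) = 0.4523
−0.115·log₂(0.115) = 0.3588
−0.296·log₂(0.296) = 0.5199
−0.221·log₂(0.221) = 0.4813
Sum ≈ 2.2587 → 2.259 bits.

2.259 bits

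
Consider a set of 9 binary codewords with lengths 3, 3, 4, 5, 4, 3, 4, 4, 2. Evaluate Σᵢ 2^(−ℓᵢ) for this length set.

With common denominator 2^5 = 32: Σ 2^(−ℓᵢ) = 4/32 + 4/32 + 2/32 + 1/32 + 2/32 + 4/32 + 2/32 + 2/32 + 8/32 = 29/32 = 0.90625.

0.90625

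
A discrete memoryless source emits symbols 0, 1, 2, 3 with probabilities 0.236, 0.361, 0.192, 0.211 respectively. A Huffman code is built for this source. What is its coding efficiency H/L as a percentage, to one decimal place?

97.7%

Entropy H = −Σ p log₂ p ≈ 1.9530 bits.
Huffman merges: 24/125+211/1000→403/1000; 59/250+361/1000→597/1000; 403/1000+597/1000→1. L = 2 ≈ 2.0000.
Efficiency = H/L = 1.9530/2.0000 = 97.7%.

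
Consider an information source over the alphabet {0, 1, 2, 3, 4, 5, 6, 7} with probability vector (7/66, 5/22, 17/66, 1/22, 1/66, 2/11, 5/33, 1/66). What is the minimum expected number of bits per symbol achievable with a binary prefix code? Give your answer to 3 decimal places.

Repeatedly combine the two least-probable nodes; the expected code length is the sum of the merged weights.
merge 1/66 + 1/66 → 1/33
merge 1/33 + 1/22 → 5/66
merge 5/66 + 7/66 → 2/11
merge 5/33 + 2/11 → 1/3
merge 2/11 + 5/22 → 9/22
merge 17/66 + 1/3 → 13/22
merge 9/22 + 13/22 → 1
L = 1/33 + 5/66 + 2/11 + 1/3 + 9/22 + 13/22 + 1 = 173/66 ≈ 2.621 bits/symbol.

2.621 bits/symbol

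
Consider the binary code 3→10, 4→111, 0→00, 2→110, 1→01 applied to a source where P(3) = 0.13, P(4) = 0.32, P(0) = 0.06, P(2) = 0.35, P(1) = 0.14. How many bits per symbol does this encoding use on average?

L̄ = Σ pᵢ·ℓᵢ = 0.13·2 + 0.32·3 + 0.06·2 + 0.35·3 + 0.14·2 = 2.67 bits/symbol.

2.67 bits/symbol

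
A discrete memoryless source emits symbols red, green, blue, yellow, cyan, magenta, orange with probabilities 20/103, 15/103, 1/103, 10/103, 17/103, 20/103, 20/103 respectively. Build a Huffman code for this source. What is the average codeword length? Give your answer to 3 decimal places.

Repeatedly combine the two least-probable nodes; the expected code length is the sum of the merged weights.
merge 1/103 + 10/103 → 11/103
merge 11/103 + 15/103 → 26/103
merge 17/103 + 20/103 → 37/103
merge 20/103 + 20/103 → 40/103
merge 26/103 + 37/103 → 63/103
merge 40/103 + 63/103 → 1
L = 11/103 + 26/103 + 37/103 + 40/103 + 63/103 + 1 = 280/103 ≈ 2.718 bits/symbol.

2.718 bits/symbol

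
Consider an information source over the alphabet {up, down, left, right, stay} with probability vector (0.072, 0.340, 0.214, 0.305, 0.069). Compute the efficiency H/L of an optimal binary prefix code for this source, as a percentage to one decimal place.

96.5%

Entropy H = −Σ p log₂ p ≈ 2.0671 bits.
Huffman merges: 69/1000+9/125→141/1000; 141/1000+107/500→71/200; 61/200+17/50→129/200; 71/200+129/200→1. L = 2141/1000 ≈ 2.1410.
Efficiency = H/L = 2.0671/2.1410 = 96.5%.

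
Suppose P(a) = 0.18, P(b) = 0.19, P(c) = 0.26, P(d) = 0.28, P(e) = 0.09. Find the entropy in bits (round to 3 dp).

H = −Σ pᵢ log₂ pᵢ.
−0.18·log₂(0.18) = 0.4453
−0.19·log₂(0.19) = 0.4552
−0.26·log₂(0.26) = 0.5053
−0.28·log₂(0.28) = 0.5142
−0.09·log₂(0.09) = 0.3127
Sum ≈ 2.2327 → 2.233 bits.

2.233 bits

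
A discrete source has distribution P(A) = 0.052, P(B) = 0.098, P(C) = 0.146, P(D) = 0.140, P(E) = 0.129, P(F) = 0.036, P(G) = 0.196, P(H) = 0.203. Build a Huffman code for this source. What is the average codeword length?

Repeatedly combine the two least-probable nodes; the expected code length is the sum of the merged weights.
merge 9/250 + 13/250 → 11/125
merge 11/125 + 49/500 → 93/500
merge 129/1000 + 7/50 → 269/1000
merge 73/500 + 93/500 → 83/250
merge 49/250 + 203/1000 → 399/1000
merge 269/1000 + 83/250 → 601/1000
merge 399/1000 + 601/1000 → 1
L = 11/125 + 93/500 + 269/1000 + 83/250 + 399/1000 + 601/1000 + 1 = 23/8 = 2.875 bits/symbol.

2.875 bits/symbol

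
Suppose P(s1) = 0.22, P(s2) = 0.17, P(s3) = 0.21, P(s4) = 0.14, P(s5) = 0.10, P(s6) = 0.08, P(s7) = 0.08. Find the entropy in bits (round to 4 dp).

2.7003 bits

H = −Σ pᵢ log₂ pᵢ.
−0.22·log₂(0.22) = 0.4806
−0.17·log₂(0.17) = 0.4346
−0.21·log₂(0.21) = 0.4728
−0.14·log₂(0.14) = 0.3971
−0.10·log₂(0.10) = 0.3322
−0.08·log₂(0.08) = 0.2915
−0.08·log₂(0.08) = 0.2915
Sum ≈ 2.7003 → 2.7003 bits.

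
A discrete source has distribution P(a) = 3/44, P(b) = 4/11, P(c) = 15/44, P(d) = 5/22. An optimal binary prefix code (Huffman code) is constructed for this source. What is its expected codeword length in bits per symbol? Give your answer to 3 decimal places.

Repeatedly combine the two least-probable nodes; the expected code length is the sum of the merged weights.
merge 3/44 + 5/22 → 13/44
merge 13/44 + 15/44 → 7/11
merge 4/11 + 7/11 → 1
L = 13/44 + 7/11 + 1 = 85/44 ≈ 1.932 bits/symbol.

1.932 bits/symbol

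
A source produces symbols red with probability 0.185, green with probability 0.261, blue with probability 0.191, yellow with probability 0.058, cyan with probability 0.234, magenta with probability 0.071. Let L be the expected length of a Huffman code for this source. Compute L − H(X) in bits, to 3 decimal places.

0.031 bits

Entropy H = −Σ p log₂ p ≈ 2.4118 bits.
Huffman merges: 29/500+71/1000→129/1000; 129/1000+37/200→157/500; 191/1000+117/500→17/40; 261/1000+157/500→23/40; 17/40+23/40→1. L = 2443/1000 ≈ 2.4430.
L − H = 2.4430 − 2.4118 = 0.031 bits.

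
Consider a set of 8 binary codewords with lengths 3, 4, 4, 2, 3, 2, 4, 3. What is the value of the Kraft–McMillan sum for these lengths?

With common denominator 2^4 = 16: Σ 2^(−ℓᵢ) = 2/16 + 1/16 + 1/16 + 4/16 + 2/16 + 4/16 + 1/16 + 2/16 = 17/16 = 1.0625.

1.0625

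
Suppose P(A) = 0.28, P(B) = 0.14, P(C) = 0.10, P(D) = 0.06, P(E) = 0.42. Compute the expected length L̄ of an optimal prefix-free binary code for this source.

2.04 bits/symbol

Repeatedly combine the two least-probable nodes; the expected code length is the sum of the merged weights.
merge 3/50 + 1/10 → 4/25
merge 7/50 + 4/25 → 3/10
merge 7/25 + 3/10 → 29/50
merge 21/50 + 29/50 → 1
L = 4/25 + 3/10 + 29/50 + 1 = 51/25 = 2.04 bits/symbol.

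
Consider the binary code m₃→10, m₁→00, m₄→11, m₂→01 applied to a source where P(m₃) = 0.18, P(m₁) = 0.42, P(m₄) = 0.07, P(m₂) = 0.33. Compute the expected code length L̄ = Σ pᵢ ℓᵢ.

2 bits/symbol

L̄ = Σ pᵢ·ℓᵢ = 0.18·2 + 0.42·2 + 0.07·2 + 0.33·2 = 2 bits/symbol.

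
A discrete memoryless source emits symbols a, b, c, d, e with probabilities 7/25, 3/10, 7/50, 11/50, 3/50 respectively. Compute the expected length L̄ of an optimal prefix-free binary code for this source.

Repeatedly combine the two least-probable nodes; the expected code length is the sum of the merged weights.
merge 3/50 + 7/50 → 1/5
merge 1/5 + 11/50 → 21/50
merge 7/25 + 3/10 → 29/50
merge 21/50 + 29/50 → 1
L = 1/5 + 21/50 + 29/50 + 1 = 11/5 = 2.2 bits/symbol.

2.2 bits/symbol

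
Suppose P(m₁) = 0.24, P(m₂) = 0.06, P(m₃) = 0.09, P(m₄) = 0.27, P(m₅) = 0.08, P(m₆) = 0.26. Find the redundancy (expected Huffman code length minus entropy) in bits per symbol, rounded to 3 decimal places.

Entropy H = −Σ p log₂ p ≈ 2.3571 bits.
Huffman merges: 3/50+2/25→7/50; 9/100+7/50→23/100; 23/100+6/25→47/100; 13/50+27/100→53/100; 47/100+53/100→1. L = 237/100 ≈ 2.3700.
L − H = 2.3700 − 2.3571 = 0.013 bits.

0.013 bits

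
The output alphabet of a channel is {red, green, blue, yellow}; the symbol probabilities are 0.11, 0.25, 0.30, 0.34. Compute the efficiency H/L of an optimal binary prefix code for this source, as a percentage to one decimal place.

95.0%

Entropy H = −Σ p log₂ p ≈ 1.9006 bits.
Huffman merges: 11/100+1/4→9/25; 3/10+17/50→16/25; 9/25+16/25→1. L = 2 ≈ 2.0000.
Efficiency = H/L = 1.9006/2.0000 = 95.0%.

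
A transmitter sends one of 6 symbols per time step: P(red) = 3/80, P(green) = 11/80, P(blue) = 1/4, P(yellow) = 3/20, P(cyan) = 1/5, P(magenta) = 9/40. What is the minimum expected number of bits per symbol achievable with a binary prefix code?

2.5 bits/symbol

Repeatedly combine the two least-probable nodes; the expected code length is the sum of the merged weights.
merge 3/80 + 11/80 → 7/40
merge 3/20 + 7/40 → 13/40
merge 1/5 + 9/40 → 17/40
merge 1/4 + 13/40 → 23/40
merge 17/40 + 23/40 → 1
L = 7/40 + 13/40 + 17/40 + 23/40 + 1 = 5/2 = 2.5 bits/symbol.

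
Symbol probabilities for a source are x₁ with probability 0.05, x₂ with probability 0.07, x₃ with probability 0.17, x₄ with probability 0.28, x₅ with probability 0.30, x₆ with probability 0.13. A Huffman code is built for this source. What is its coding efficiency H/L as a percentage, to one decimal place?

98.6%

Entropy H = −Σ p log₂ p ≈ 2.3372 bits.
Huffman merges: 1/20+7/100→3/25; 3/25+13/100→1/4; 17/100+1/4→21/50; 7/25+3/10→29/50; 21/50+29/50→1. L = 237/100 ≈ 2.3700.
Efficiency = H/L = 2.3372/2.3700 = 98.6%.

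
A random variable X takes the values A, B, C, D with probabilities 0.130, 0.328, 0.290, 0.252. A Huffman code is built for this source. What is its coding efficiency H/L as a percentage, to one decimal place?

96.5%

Entropy H = −Σ p log₂ p ≈ 1.9292 bits.
Huffman merges: 13/100+63/250→191/500; 29/100+41/125→309/500; 191/500+309/500→1. L = 2 ≈ 2.0000.
Efficiency = H/L = 1.9292/2.0000 = 96.5%.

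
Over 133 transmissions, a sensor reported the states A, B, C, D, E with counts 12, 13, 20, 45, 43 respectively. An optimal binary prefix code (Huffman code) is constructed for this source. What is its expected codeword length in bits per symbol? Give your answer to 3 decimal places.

Probabilities are the counts divided by 133.
Repeatedly combine the two least-probable nodes; the expected code length is the sum of the merged weights.
merge 12/133 + 13/133 → 25/133
merge 20/133 + 25/133 → 45/133
merge 43/133 + 45/133 → 88/133
merge 45/133 + 88/133 → 1
L = 25/133 + 45/133 + 88/133 + 1 = 291/133 ≈ 2.188 bits/symbol.

2.188 bits/symbol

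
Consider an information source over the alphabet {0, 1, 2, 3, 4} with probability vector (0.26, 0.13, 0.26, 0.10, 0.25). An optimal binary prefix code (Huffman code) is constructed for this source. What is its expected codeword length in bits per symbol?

2.23 bits/symbol

Repeatedly combine the two least-probable nodes; the expected code length is the sum of the merged weights.
merge 1/10 + 13/100 → 23/100
merge 23/100 + 1/4 → 12/25
merge 13/50 + 13/50 → 13/25
merge 12/25 + 13/25 → 1
L = 23/100 + 12/25 + 13/25 + 1 = 223/100 = 2.23 bits/symbol.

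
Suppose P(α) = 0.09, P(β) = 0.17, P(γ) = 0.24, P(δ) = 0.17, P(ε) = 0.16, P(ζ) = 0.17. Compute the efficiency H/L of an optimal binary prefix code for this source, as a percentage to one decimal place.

Entropy H = −Σ p log₂ p ≈ 2.5336 bits.
Huffman merges: 9/100+4/25→1/4; 17/100+17/100→17/50; 17/100+6/25→41/100; 1/4+17/50→59/100; 41/100+59/100→1. L = 259/100 ≈ 2.5900.
Efficiency = H/L = 2.5336/2.5900 = 97.8%.

97.8%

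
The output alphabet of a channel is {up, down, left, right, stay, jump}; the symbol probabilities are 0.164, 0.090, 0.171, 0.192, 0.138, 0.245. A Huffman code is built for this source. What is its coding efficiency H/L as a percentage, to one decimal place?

Entropy H = −Σ p log₂ p ≈ 2.5247 bits.
Huffman merges: 9/100+69/500→57/250; 41/250+171/1000→67/200; 24/125+57/250→21/50; 49/200+67/200→29/50; 21/50+29/50→1. L = 2563/1000 ≈ 2.5630.
Efficiency = H/L = 2.5247/2.5630 = 98.5%.

98.5%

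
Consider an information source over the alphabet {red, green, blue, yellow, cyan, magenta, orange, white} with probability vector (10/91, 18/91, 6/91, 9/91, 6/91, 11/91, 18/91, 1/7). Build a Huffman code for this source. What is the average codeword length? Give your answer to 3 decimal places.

Repeatedly combine the two least-probable nodes; the expected code length is the sum of the merged weights.
merge 6/91 + 6/91 → 12/91
merge 9/91 + 10/91 → 19/91
merge 11/91 + 12/91 → 23/91
merge 1/7 + 18/91 → 31/91
merge 18/91 + 19/91 → 37/91
merge 23/91 + 31/91 → 54/91
merge 37/91 + 54/91 → 1
L = 12/91 + 19/91 + 23/91 + 31/91 + 37/91 + 54/91 + 1 = 267/91 ≈ 2.934 bits/symbol.

2.934 bits/symbol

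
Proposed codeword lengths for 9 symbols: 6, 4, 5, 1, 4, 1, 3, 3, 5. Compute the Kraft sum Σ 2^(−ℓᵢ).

With common denominator 2^6 = 64: Σ 2^(−ℓᵢ) = 1/64 + 4/64 + 2/64 + 32/64 + 4/64 + 32/64 + 8/64 + 8/64 + 2/64 = 93/64 = 1.453125.

1.453125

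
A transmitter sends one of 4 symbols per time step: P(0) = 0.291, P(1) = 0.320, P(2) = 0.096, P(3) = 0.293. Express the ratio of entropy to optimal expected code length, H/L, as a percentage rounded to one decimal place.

94.4%

Entropy H = −Σ p log₂ p ≈ 1.8877 bits.
Huffman merges: 12/125+291/1000→387/1000; 293/1000+8/25→613/1000; 387/1000+613/1000→1. L = 2 ≈ 2.0000.
Efficiency = H/L = 1.8877/2.0000 = 94.4%.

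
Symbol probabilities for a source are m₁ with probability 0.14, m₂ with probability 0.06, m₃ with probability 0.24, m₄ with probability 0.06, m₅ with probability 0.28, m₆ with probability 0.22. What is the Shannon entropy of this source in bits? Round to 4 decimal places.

H = −Σ pᵢ log₂ pᵢ.
−0.14·log₂(0.14) = 0.3971
−0.06·log₂(0.06) = 0.2435
−0.24·log₂(0.24) = 0.4941
−0.06·log₂(0.06) = 0.2435
−0.28·log₂(0.28) = 0.5142
−0.22·log₂(0.22) = 0.4806
Sum ≈ 2.3731 → 2.3731 bits.

2.3731 bits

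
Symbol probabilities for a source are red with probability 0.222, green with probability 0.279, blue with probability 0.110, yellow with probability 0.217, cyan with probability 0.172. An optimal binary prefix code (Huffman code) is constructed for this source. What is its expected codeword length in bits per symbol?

Repeatedly combine the two least-probable nodes; the expected code length is the sum of the merged weights.
merge 11/100 + 43/250 → 141/500
merge 217/1000 + 111/500 → 439/1000
merge 279/1000 + 141/500 → 561/1000
merge 439/1000 + 561/1000 → 1
L = 141/500 + 439/1000 + 561/1000 + 1 = 1141/500 = 2.282 bits/symbol.

2.282 bits/symbol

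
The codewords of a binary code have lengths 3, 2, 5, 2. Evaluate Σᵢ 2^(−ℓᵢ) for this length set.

0.65625

With common denominator 2^5 = 32: Σ 2^(−ℓᵢ) = 4/32 + 8/32 + 1/32 + 8/32 = 21/32 = 0.65625.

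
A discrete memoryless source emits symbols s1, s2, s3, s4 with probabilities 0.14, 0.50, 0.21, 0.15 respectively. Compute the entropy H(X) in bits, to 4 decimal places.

1.7805 bits

H = −Σ pᵢ log₂ pᵢ.
−0.14·log₂(0.14) = 0.3971
−0.50·log₂(0.50) = 0.5000
−0.21·log₂(0.21) = 0.4728
−0.15·log₂(0.15) = 0.4105
Sum ≈ 1.7805 → 1.7805 bits.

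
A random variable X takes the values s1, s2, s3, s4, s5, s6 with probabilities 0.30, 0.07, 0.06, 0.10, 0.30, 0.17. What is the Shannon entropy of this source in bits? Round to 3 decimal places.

H = −Σ pᵢ log₂ pᵢ.
−0.30·log₂(0.30) = 0.5211
−0.07·log₂(0.07) = 0.2686
−0.06·log₂(0.06) = 0.2435
−0.10·log₂(0.10) = 0.3322
−0.30·log₂(0.30) = 0.5211
−0.17·log₂(0.17) = 0.4346
Sum ≈ 2.3210 → 2.321 bits.

2.321 bits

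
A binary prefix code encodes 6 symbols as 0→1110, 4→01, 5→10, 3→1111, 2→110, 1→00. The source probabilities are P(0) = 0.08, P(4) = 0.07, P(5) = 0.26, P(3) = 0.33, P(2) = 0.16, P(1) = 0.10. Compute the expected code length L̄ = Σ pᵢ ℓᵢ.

L̄ = Σ pᵢ·ℓᵢ = 0.08·4 + 0.07·2 + 0.26·2 + 0.33·4 + 0.16·3 + 0.10·2 = 2.98 bits/symbol.

2.98 bits/symbol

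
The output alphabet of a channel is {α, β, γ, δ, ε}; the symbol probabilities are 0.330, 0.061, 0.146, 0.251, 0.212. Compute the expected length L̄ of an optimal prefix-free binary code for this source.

2.207 bits/symbol

Repeatedly combine the two least-probable nodes; the expected code length is the sum of the merged weights.
merge 61/1000 + 73/500 → 207/1000
merge 207/1000 + 53/250 → 419/1000
merge 251/1000 + 33/100 → 581/1000
merge 419/1000 + 581/1000 → 1
L = 207/1000 + 419/1000 + 581/1000 + 1 = 2207/1000 = 2.207 bits/symbol.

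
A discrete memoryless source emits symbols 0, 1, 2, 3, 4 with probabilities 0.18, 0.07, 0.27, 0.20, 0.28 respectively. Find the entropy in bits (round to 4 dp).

2.2025 bits

H = −Σ pᵢ log₂ pᵢ.
−0.18·log₂(0.18) = 0.4453
−0.07·log₂(0.07) = 0.2686
−0.27·log₂(0.27) = 0.5100
−0.20·log₂(0.20) = 0.4644
−0.28·log₂(0.28) = 0.5142
Sum ≈ 2.2025 → 2.2025 bits.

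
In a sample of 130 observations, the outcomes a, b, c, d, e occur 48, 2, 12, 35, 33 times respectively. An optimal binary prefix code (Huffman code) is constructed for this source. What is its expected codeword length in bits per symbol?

Probabilities are the counts divided by 130.
Repeatedly combine the two least-probable nodes; the expected code length is the sum of the merged weights.
merge 1/65 + 6/65 → 7/65
merge 7/65 + 33/130 → 47/130
merge 7/26 + 47/130 → 41/65
merge 24/65 + 41/65 → 1
L = 7/65 + 47/130 + 41/65 + 1 = 21/10 = 2.1 bits/symbol.

2.1 bits/symbol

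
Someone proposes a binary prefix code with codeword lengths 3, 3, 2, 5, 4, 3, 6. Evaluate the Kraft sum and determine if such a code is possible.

0.734375; yes

With common denominator 2^6 = 64: Σ 2^(−ℓᵢ) = 8/64 + 8/64 + 16/64 + 2/64 + 4/64 + 8/64 + 1/64 = 47/64 = 0.734375.
Kraft's inequality requires Σ ≤ 1; here Σ = 0.734375 ≤ 1, so such a prefix code exists.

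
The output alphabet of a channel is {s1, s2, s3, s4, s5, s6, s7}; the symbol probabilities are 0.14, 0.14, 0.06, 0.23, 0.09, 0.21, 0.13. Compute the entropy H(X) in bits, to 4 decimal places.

2.6935 bits

H = −Σ pᵢ log₂ pᵢ.
−0.14·log₂(0.14) = 0.3971
−0.14·log₂(0.14) = 0.3971
−0.06·log₂(0.06) = 0.2435
−0.23·log₂(0.23) = 0.4877
−0.09·log₂(0.09) = 0.3127
−0.21·log₂(0.21) = 0.4728
−0.13·log₂(0.13) = 0.3826
Sum ≈ 2.6935 → 2.6935 bits.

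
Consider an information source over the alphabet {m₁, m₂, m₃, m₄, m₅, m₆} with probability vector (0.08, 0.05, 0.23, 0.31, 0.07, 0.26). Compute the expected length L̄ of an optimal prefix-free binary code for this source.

Repeatedly combine the two least-probable nodes; the expected code length is the sum of the merged weights.
merge 1/20 + 7/100 → 3/25
merge 2/25 + 3/25 → 1/5
merge 1/5 + 23/100 → 43/100
merge 13/50 + 31/100 → 57/100
merge 43/100 + 57/100 → 1
L = 3/25 + 1/5 + 43/100 + 57/100 + 1 = 58/25 = 2.32 bits/symbol.

2.32 bits/symbol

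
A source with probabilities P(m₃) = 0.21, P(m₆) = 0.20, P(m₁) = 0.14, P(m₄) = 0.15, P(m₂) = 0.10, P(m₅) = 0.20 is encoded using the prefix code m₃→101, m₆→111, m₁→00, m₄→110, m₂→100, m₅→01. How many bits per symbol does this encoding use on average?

L̄ = Σ pᵢ·ℓᵢ = 0.21·3 + 0.20·3 + 0.14·2 + 0.15·3 + 0.10·3 + 0.20·2 = 2.66 bits/symbol.

2.66 bits/symbol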